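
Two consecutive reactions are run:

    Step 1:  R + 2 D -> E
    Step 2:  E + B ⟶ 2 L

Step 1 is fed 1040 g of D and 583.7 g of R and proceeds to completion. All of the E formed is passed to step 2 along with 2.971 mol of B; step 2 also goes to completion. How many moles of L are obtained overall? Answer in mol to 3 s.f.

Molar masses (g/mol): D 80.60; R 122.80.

Step 1:
n(D) = 1040 / 80.60 = 12.90 mol
n(R) = 583.7 / 122.80 = 4.753 mol
n/ν for D = 12.90/2 = 6.450
n/ν for R = 4.753/1 = 4.753
Smallest n/ν is R → limiting reagent.
n(E) produced = (1/1) × 4.753 = 4.753 mol
Step 2:
n(E) available = 4.753 mol
n(B) = 2.971 mol
n/ν for E = 4.753/1 = 4.753
n/ν for B = 2.971/1 = 2.971
Smallest n/ν is B → limiting reagent.
n(L) = (2/1) × 2.971 = 5.942 mol

5.94 mol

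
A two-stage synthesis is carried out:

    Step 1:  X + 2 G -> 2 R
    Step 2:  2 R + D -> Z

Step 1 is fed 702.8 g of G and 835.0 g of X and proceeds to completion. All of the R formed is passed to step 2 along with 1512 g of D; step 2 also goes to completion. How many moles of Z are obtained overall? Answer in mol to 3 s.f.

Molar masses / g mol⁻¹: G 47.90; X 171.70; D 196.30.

4.86 mol

Step 1:
n(G) = 702.8 / 47.90 = 14.67 mol
n(X) = 835.0 / 171.70 = 4.863 mol
n/ν for G = 14.67/2 = 7.335
n/ν for X = 4.863/1 = 4.863
Smallest n/ν is X → limiting reagent.
n(R) produced = (2/1) × 4.863 = 9.726 mol
Step 2:
n(R) available = 9.726 mol
n(D) = 1512 / 196.30 = 7.702 mol
n/ν for R = 9.726/2 = 4.863
n/ν for D = 7.702/1 = 7.702
Smallest n/ν is R → limiting reagent.
n(Z) = (1/2) × 9.726 = 4.863 mol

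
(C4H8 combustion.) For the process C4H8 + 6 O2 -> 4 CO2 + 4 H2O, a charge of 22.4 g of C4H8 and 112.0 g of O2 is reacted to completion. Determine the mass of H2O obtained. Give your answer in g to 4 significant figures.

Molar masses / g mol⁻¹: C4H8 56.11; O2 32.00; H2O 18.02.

n(C4H8) = 22.40 / 56.11 = 0.3992 mol
n(O2) = 112.0 / 32.00 = 3.500 mol
n/ν → C4H8: 0.3992, O2: 0.5833; C4H8 is limiting.
n(H2O) = (4/1) × 0.3992 = 1.597 mol
mass = 1.597 × 18.02 = 28.78 g

28.78 g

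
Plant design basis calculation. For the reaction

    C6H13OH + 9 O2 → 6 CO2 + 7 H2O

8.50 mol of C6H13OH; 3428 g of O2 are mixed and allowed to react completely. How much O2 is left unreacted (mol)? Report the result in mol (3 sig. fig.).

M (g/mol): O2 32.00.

n(C6H13OH) = 8.500 mol
n(O2) = 3428 / 32.00 = 107.1 mol
n/ν for C6H13OH = 8.500/1 = 8.500
n/ν for O2 = 107.1/9 = 11.90
Smallest n/ν is C6H13OH → limiting reagent.
O2 consumed = (9/1) × 8.500 = 76.50 mol
O2 remaining = 107.1 − 76.50 = 30.60 mol

30.6 mol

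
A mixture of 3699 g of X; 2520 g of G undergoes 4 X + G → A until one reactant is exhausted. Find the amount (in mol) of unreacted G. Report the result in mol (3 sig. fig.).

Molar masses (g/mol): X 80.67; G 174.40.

2.99 mol

n(X) = 3699 / 80.67 = 45.85 mol
n(G) = 2520 / 174.40 = 14.45 mol
n/ν → X: 11.46, G: 14.45; X is limiting.
G consumed = (1/4) × 45.85 = 11.46 mol
G remaining = 14.45 − 11.46 = 2.990 mol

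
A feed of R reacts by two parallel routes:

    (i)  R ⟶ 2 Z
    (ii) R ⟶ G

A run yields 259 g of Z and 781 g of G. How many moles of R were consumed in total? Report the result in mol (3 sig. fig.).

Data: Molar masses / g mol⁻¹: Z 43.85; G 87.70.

n(Z) = 259 / 43.85 = 5.906 mol
n(G) = 781 / 87.70 = 8.905 mol
n(R) via (i) = (1/2)×5.906 = 2.953 mol
n(R) via (ii) = (1/1)×8.905 = 8.905 mol
total n(R) = 2.953 + 8.905 = 11.86 mol

11.9 mol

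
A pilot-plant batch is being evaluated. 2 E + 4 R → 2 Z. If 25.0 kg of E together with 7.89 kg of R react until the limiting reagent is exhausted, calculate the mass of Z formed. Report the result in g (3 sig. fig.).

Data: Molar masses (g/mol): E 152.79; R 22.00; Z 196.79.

32200 g

n(E) = 25.00×1000 / 152.79 = 163.6 mol
n(R) = 7.890×1000 / 22.00 = 358.6 mol
n/ν → E: 81.80, R: 89.65; E is limiting.
n(Z) = (2/2) × 163.6 = 163.6 mol
mass = 163.6 × 196.79 = 32190 g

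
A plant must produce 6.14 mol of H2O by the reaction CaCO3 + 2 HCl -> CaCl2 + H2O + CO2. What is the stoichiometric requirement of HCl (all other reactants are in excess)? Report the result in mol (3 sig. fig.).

n(H2O) = 6.140 mol
n(HCl) = (2/1) × 6.140 = 12.28 mol

12.3 mol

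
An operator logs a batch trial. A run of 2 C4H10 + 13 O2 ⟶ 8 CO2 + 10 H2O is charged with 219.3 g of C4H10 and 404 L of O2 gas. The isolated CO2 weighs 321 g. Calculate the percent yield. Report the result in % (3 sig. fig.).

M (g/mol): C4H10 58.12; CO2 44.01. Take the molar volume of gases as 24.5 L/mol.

71.9 %

n(C4H10) = 219.3 / 58.12 = 3.773 mol
n(O2) = 404.0 / 24.5 = 16.49 mol
n/ν for C4H10 = 3.773/2 = 1.887
n/ν for O2 = 16.49/13 = 1.268
Smallest n/ν is O2 → limiting reagent.
theoretical n(CO2) = (8/13) × 16.49 = 10.15 mol → 446.7 g
% yield = 321 / 446.7 × 100 = 71.86 %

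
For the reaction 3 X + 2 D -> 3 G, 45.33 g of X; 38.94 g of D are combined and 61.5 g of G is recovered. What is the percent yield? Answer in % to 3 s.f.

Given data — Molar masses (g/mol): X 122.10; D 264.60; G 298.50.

93.3 %

n(X) = 45.33 / 122.10 = 0.3713 mol
n(D) = 38.94 / 264.60 = 0.1472 mol
n/ν for X = 0.3713/3 = 0.1238
n/ν for D = 0.1472/2 = 0.07360
Smallest n/ν is D → limiting reagent.
theoretical n(G) = (3/2) × 0.1472 = 0.2208 mol → 65.91 g
% yield = 61.5 / 65.91 × 100 = 93.31 %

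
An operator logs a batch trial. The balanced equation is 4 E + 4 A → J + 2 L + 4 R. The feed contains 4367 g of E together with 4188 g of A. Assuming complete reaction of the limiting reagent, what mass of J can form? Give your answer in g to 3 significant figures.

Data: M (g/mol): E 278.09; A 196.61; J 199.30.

n(E) = 4367 / 278.09 = 15.70 mol
n(A) = 4188 / 196.61 = 21.30 mol
n/ν for E = 15.70/4 = 3.925
n/ν for A = 21.30/4 = 5.325
Smallest n/ν is E → limiting reagent.
n(J) = (1/4) × 15.70 = 3.925 mol
mass = 3.925 × 199.30 = 782.3 g

782 g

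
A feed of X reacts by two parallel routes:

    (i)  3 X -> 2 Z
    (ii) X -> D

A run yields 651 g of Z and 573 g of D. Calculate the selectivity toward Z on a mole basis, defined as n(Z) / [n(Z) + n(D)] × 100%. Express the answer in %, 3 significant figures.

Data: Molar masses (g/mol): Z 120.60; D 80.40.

43.1 %

n(Z) = 651 / 120.60 = 5.398 mol
n(D) = 573 / 80.40 = 7.127 mol
selectivity = 5.398/(5.398+7.127) × 100 = 43.10 %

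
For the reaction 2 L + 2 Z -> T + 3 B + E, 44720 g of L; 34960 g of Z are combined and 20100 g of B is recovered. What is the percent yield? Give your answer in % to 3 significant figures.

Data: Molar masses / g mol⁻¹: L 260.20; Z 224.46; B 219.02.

n(L) = 44720 / 260.20 = 171.9 mol
n(Z) = 34960 / 224.46 = 155.8 mol
n/ν → L: 85.95, Z: 77.90; Z is limiting.
theoretical n(B) = (3/2) × 155.8 = 233.7 mol → 51180 g
% yield = 20100 / 51180 × 100 = 39.27 %

39.3 %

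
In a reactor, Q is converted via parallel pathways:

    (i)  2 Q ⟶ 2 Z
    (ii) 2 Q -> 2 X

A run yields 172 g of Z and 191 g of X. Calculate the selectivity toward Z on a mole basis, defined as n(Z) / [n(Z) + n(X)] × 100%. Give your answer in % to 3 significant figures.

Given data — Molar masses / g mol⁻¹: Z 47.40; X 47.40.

n(Z) = 172 / 47.40 = 3.629 mol
n(X) = 191 / 47.40 = 4.030 mol
selectivity = 3.629/(3.629+4.030) × 100 = 47.38 %

47.4 %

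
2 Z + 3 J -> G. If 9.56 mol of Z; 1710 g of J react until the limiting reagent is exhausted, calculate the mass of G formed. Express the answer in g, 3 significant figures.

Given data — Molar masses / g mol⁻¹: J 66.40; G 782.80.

3740 g

n(Z) = 9.560 mol
n(J) = 1710 / 66.40 = 25.75 mol
n/ν → Z: 4.780, J: 8.583; Z is limiting.
n(G) = (1/2) × 9.560 = 4.780 mol
mass = 4.780 × 782.80 = 3742 g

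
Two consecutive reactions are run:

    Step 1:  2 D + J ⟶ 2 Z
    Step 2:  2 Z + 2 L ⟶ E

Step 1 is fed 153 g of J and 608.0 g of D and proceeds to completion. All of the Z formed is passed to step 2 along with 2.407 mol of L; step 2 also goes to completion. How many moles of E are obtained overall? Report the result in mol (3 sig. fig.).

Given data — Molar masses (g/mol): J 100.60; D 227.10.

1.20 mol

Step 1:
n(J) = 153.0 / 100.60 = 1.521 mol
n(D) = 608.0 / 227.10 = 2.677 mol
n/ν for J = 1.521/1 = 1.521
n/ν for D = 2.677/2 = 1.339
Smallest n/ν is D → limiting reagent.
n(Z) produced = (2/2) × 2.677 = 2.677 mol
Step 2:
n(Z) available = 2.677 mol
n(L) = 2.407 mol
n/ν for Z = 2.677/2 = 1.339
n/ν for L = 2.407/2 = 1.204
Smallest n/ν is L → limiting reagent.
n(E) = (1/2) × 2.407 = 1.204 mol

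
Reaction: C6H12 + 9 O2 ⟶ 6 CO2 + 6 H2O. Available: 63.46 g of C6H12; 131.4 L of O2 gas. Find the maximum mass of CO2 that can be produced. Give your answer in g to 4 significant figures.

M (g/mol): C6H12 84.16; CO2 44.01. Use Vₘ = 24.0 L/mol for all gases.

160.6 g

n(C6H12) = 63.46 / 84.16 = 0.7540 mol
n(O2) = 131.4 / 24.0 = 5.475 mol
n/ν for C6H12 = 0.7540/1 = 0.7540
n/ν for O2 = 5.475/9 = 0.6083
Smallest n/ν is O2 → limiting reagent.
n(CO2) = (6/9) × 5.475 = 3.650 mol
mass = 3.650 × 44.01 = 160.6 g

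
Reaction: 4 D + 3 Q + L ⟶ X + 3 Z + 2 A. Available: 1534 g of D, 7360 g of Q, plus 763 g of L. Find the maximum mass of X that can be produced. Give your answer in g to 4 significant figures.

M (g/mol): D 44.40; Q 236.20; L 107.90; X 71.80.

n(D) = 1534 / 44.40 = 34.55 mol
n(Q) = 7360 / 236.20 = 31.16 mol
n(L) = 763.0 / 107.90 = 7.071 mol
n/ν → D: 8.638, Q: 10.39, L: 7.071; L is limiting.
n(X) = (1/1) × 7.071 = 7.071 mol
mass = 7.071 × 71.80 = 507.7 g

507.7 g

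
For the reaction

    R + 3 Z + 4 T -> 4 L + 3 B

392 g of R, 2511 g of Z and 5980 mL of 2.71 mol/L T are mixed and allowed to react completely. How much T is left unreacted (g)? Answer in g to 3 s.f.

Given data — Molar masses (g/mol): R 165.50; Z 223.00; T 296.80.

n(R) = 392.0 / 165.50 = 2.369 mol
n(Z) = 2511 / 223.00 = 11.26 mol
n(T) = 2.71 × 5980/1000 = 16.21 mol
n/ν → R: 2.369, Z: 3.753, T: 4.053; R is limiting.
T consumed = (4/1) × 2.369 = 9.476 mol
T remaining = 16.21 − 9.476 = 6.734 mol
mass = 6.734 × 296.80 = 1999 g

2000 g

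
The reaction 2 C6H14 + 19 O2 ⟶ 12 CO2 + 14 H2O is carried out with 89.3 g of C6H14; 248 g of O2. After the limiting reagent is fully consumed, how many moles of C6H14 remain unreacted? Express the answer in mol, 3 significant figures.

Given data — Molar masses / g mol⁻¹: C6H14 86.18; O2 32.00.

n(C6H14) = 89.30 / 86.18 = 1.036 mol
n(O2) = 248.0 / 32.00 = 7.750 mol
n/ν for C6H14 = 1.036/2 = 0.5180
n/ν for O2 = 7.750/19 = 0.4079
Smallest n/ν is O2 → limiting reagent.
C6H14 consumed = (2/19) × 7.750 = 0.8158 mol
C6H14 remaining = 1.036 − 0.8158 = 0.2202 mol

0.220 mol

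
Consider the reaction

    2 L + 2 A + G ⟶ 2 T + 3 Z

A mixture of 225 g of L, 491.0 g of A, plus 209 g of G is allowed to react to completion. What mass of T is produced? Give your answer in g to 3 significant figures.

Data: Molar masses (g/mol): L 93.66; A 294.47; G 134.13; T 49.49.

n(L) = 225.0 / 93.66 = 2.402 mol
n(A) = 491.0 / 294.47 = 1.667 mol
n(G) = 209.0 / 134.13 = 1.558 mol
n/ν → L: 1.201, A: 0.8335, G: 1.558; A is limiting.
n(T) = (2/2) × 1.667 = 1.667 mol
mass = 1.667 × 49.49 = 82.50 g

82.5 g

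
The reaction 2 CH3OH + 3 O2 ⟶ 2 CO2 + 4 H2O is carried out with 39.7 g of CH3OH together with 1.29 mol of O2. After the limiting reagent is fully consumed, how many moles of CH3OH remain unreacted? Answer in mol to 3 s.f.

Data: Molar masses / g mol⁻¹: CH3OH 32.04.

n(CH3OH) = 39.70 / 32.04 = 1.239 mol
n(O2) = 1.290 mol
n/ν → CH3OH: 0.6195, O2: 0.4300; O2 is limiting.
CH3OH consumed = (2/3) × 1.290 = 0.8600 mol
CH3OH remaining = 1.239 − 0.8600 = 0.3790 mol

0.379 mol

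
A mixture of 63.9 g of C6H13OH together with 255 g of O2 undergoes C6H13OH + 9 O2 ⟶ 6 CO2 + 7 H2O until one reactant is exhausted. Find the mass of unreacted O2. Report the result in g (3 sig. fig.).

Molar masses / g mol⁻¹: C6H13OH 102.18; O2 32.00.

n(C6H13OH) = 63.90 / 102.18 = 0.6254 mol
n(O2) = 255.0 / 32.00 = 7.969 mol
n/ν for C6H13OH = 0.6254/1 = 0.6254
n/ν for O2 = 7.969/9 = 0.8854
Smallest n/ν is C6H13OH → limiting reagent.
O2 consumed = (9/1) × 0.6254 = 5.629 mol
O2 remaining = 7.969 − 5.629 = 2.340 mol
mass = 2.340 × 32.00 = 74.88 g

74.9 g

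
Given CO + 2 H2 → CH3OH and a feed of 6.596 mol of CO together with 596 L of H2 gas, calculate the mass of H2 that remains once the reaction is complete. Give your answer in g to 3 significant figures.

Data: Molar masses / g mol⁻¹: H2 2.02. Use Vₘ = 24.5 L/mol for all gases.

22.5 g

n(CO) = 6.596 mol
n(H2) = 596.0 / 24.5 = 24.33 mol
n/ν for CO = 6.596/1 = 6.596
n/ν for H2 = 24.33/2 = 12.17
Smallest n/ν is CO → limiting reagent.
H2 consumed = (2/1) × 6.596 = 13.19 mol
H2 remaining = 24.33 − 13.19 = 11.14 mol
mass = 11.14 × 2.02 = 22.50 g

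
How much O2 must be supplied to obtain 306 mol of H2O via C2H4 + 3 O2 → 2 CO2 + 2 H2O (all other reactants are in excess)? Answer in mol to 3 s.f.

n(H2O) = 306.0 mol
n(O2) = (3/2) × 306.0 = 459.0 mol

459 mol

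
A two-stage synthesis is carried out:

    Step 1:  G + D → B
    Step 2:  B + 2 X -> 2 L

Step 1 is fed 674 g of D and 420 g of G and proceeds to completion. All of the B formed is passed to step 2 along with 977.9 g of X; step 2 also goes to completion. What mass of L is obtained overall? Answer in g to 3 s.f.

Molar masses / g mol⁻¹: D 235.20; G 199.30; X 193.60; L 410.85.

Step 1:
n(D) = 674.0 / 235.20 = 2.866 mol
n(G) = 420.0 / 199.30 = 2.107 mol
n/ν for D = 2.866/1 = 2.866
n/ν for G = 2.107/1 = 2.107
Smallest n/ν is G → limiting reagent.
n(B) produced = (1/1) × 2.107 = 2.107 mol
Step 2:
n(B) available = 2.107 mol
n(X) = 977.9 / 193.60 = 5.051 mol
n/ν for B = 2.107/1 = 2.107
n/ν for X = 5.051/2 = 2.526
Smallest n/ν is B → limiting reagent.
n(L) = (2/1) × 2.107 = 4.214 mol
mass = 4.214 × 410.85 = 1731 g

1730 g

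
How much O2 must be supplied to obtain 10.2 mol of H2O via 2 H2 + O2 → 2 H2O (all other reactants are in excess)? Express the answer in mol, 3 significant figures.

5.10 mol

n(H2O) = 10.20 mol
n(O2) = (1/2) × 10.20 = 5.100 mol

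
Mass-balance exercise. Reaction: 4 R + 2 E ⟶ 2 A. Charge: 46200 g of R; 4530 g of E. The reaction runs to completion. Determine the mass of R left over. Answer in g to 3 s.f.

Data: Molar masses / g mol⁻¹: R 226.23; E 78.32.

20000 g

n(R) = 46200 / 226.23 = 204.2 mol
n(E) = 4530 / 78.32 = 57.84 mol
n/ν for R = 204.2/4 = 51.05
n/ν for E = 57.84/2 = 28.92
Smallest n/ν is E → limiting reagent.
R consumed = (4/2) × 57.84 = 115.7 mol
R remaining = 204.2 − 115.7 = 88.50 mol
mass = 88.50 × 226.23 = 20020 g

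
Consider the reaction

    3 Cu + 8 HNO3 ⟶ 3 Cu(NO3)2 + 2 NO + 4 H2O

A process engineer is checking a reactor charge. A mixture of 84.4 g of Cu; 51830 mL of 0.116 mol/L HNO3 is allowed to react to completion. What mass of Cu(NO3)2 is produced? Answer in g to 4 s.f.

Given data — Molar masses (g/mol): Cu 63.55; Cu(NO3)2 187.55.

n(Cu) = 84.40 / 63.55 = 1.328 mol
n(HNO3) = 0.116 × 51830/1000 = 6.012 mol
n/ν for Cu = 1.328/3 = 0.4427
n/ν for HNO3 = 6.012/8 = 0.7515
Smallest n/ν is Cu → limiting reagent.
n(Cu(NO3)2) = (3/3) × 1.328 = 1.328 mol
mass = 1.328 × 187.55 = 249.1 g

249.1 g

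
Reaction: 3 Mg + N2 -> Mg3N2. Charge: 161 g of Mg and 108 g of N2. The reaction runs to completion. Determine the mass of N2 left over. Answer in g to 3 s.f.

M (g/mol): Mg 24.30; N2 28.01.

46.1 g

n(Mg) = 161.0 / 24.30 = 6.626 mol
n(N2) = 108.0 / 28.01 = 3.856 mol
n/ν → Mg: 2.209, N2: 3.856; Mg is limiting.
N2 consumed = (1/3) × 6.626 = 2.209 mol
N2 remaining = 3.856 − 2.209 = 1.647 mol
mass = 1.647 × 28.01 = 46.13 g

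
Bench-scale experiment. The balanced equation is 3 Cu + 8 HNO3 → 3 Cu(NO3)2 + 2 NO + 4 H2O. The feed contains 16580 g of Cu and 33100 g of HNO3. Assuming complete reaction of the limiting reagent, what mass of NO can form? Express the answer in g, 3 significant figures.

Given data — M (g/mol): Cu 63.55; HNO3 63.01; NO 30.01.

n(Cu) = 16580 / 63.55 = 260.9 mol
n(HNO3) = 33100 / 63.01 = 525.3 mol
n/ν → Cu: 86.97, HNO3: 65.66; HNO3 is limiting.
n(NO) = (2/8) × 525.3 = 131.3 mol
mass = 131.3 × 30.01 = 3940 g

3940 g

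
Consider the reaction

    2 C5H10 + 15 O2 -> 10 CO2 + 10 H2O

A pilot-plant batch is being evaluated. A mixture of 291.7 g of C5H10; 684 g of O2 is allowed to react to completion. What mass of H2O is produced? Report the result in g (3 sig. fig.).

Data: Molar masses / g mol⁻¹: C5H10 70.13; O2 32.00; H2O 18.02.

n(C5H10) = 291.7 / 70.13 = 4.159 mol
n(O2) = 684.0 / 32.00 = 21.38 mol
n/ν for C5H10 = 4.159/2 = 2.080
n/ν for O2 = 21.38/15 = 1.425
Smallest n/ν is O2 → limiting reagent.
n(H2O) = (10/15) × 21.38 = 14.25 mol
mass = 14.25 × 18.02 = 256.8 g

257 g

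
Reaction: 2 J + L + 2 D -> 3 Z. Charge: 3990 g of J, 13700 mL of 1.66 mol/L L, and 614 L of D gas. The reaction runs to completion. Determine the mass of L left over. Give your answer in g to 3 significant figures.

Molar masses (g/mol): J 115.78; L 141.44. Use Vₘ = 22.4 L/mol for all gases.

n(J) = 3990 / 115.78 = 34.46 mol
n(L) = 1.66 × 13700/1000 = 22.74 mol
n(D) = 614.0 / 22.4 = 27.41 mol
n/ν → J: 17.23, L: 22.74, D: 13.71; D is limiting.
L consumed = (1/2) × 27.41 = 13.71 mol
L remaining = 22.74 − 13.71 = 9.030 mol
mass = 9.030 × 141.44 = 1277 g

1280 g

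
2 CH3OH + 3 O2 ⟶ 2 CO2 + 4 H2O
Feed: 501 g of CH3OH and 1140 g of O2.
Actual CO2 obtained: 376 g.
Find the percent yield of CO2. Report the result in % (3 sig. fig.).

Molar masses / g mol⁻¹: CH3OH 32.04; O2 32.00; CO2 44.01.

n(CH3OH) = 501.0 / 32.04 = 15.64 mol
n(O2) = 1140 / 32.00 = 35.63 mol
n/ν for CH3OH = 15.64/2 = 7.820
n/ν for O2 = 35.63/3 = 11.88
Smallest n/ν is CH3OH → limiting reagent.
theoretical n(CO2) = (2/2) × 15.64 = 15.64 mol → 688.3 g
% yield = 376 / 688.3 × 100 = 54.63 %

54.6 %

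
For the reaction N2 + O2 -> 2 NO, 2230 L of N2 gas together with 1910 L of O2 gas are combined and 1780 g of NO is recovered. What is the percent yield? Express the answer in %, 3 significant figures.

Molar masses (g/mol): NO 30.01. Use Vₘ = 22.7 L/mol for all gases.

35.2 %

n(N2) = 2230 / 22.7 = 98.24 mol
n(O2) = 1910 / 22.7 = 84.14 mol
n/ν → N2: 98.24, O2: 84.14; O2 is limiting.
theoretical n(NO) = (2/1) × 84.14 = 168.3 mol → 5051 g
% yield = 1780 / 5051 × 100 = 35.24 %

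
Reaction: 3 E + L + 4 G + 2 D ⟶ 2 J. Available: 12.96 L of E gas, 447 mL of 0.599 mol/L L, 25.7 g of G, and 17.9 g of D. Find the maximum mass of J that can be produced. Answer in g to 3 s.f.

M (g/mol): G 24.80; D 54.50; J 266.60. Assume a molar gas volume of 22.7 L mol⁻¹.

n(E) = 12.96 / 22.7 = 0.5709 mol
n(L) = 0.599 × 447.0/1000 = 0.2678 mol
n(G) = 25.70 / 24.80 = 1.036 mol
n(D) = 17.90 / 54.50 = 0.3284 mol
n/ν → E: 0.1903, L: 0.2678, G: 0.2590, D: 0.1642; D is limiting.
n(J) = (2/2) × 0.3284 = 0.3284 mol
mass = 0.3284 × 266.60 = 87.55 g

87.6 g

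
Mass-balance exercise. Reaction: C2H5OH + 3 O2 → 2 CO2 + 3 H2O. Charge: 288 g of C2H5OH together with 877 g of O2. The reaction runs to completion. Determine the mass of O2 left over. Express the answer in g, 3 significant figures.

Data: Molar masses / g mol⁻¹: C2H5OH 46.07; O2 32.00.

n(C2H5OH) = 288.0 / 46.07 = 6.251 mol
n(O2) = 877.0 / 32.00 = 27.41 mol
n/ν for C2H5OH = 6.251/1 = 6.251
n/ν for O2 = 27.41/3 = 9.137
Smallest n/ν is C2H5OH → limiting reagent.
O2 consumed = (3/1) × 6.251 = 18.75 mol
O2 remaining = 27.41 − 18.75 = 8.660 mol
mass = 8.660 × 32.00 = 277.1 g

277 g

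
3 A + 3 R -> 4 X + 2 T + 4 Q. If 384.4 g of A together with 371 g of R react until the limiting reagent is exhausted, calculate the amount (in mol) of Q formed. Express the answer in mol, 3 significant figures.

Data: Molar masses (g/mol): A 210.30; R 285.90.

1.73 mol

n(A) = 384.4 / 210.30 = 1.828 mol
n(R) = 371.0 / 285.90 = 1.298 mol
n/ν for A = 1.828/3 = 0.6093
n/ν for R = 1.298/3 = 0.4327
Smallest n/ν is R → limiting reagent.
n(Q) = (4/3) × 1.298 = 1.731 mol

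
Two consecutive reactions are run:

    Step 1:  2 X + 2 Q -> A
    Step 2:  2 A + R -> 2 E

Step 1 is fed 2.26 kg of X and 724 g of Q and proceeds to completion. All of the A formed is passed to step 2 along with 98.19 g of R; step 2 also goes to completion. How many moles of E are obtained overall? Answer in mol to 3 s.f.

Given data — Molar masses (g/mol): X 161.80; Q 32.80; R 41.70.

4.71 mol

Step 1:
n(X) = 2.260×1000 / 161.80 = 13.97 mol
n(Q) = 724.0 / 32.80 = 22.07 mol
n/ν for X = 13.97/2 = 6.985
n/ν for Q = 22.07/2 = 11.04
Smallest n/ν is X → limiting reagent.
n(A) produced = (1/2) × 13.97 = 6.985 mol
Step 2:
n(A) available = 6.985 mol
n(R) = 98.19 / 41.70 = 2.355 mol
n/ν for A = 6.985/2 = 3.493
n/ν for R = 2.355/1 = 2.355
Smallest n/ν is R → limiting reagent.
n(E) = (2/1) × 2.355 = 4.710 mol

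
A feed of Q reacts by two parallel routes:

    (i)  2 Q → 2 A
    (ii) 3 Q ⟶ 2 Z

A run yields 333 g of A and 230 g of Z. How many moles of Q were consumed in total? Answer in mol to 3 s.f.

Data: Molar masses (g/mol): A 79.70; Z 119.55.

n(A) = 333 / 79.70 = 4.178 mol
n(Z) = 230 / 119.55 = 1.924 mol
n(Q) via (i) = (2/2)×4.178 = 4.178 mol
n(Q) via (ii) = (3/2)×1.924 = 2.886 mol
total n(Q) = 4.178 + 2.886 = 7.064 mol

7.06 mol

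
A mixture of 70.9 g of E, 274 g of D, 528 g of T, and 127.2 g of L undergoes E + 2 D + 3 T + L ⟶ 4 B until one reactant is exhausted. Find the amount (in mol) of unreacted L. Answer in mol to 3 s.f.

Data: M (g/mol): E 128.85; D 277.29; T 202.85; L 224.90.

0.0715 mol

n(E) = 70.90 / 128.85 = 0.5503 mol
n(D) = 274.0 / 277.29 = 0.9881 mol
n(T) = 528.0 / 202.85 = 2.603 mol
n(L) = 127.2 / 224.90 = 0.5656 mol
n/ν → E: 0.5503, D: 0.4941, T: 0.8677, L: 0.5656; D is limiting.
L consumed = (1/2) × 0.9881 = 0.4941 mol
L remaining = 0.5656 − 0.4941 = 0.07150 mol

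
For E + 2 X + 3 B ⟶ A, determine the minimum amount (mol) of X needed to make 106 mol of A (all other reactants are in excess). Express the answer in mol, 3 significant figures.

n(A) = 106.0 mol
n(X) = (2/1) × 106.0 = 212.0 mol

212 mol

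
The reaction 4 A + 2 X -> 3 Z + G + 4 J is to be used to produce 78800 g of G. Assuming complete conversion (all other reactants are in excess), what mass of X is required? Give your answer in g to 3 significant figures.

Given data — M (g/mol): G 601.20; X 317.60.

n(G) = 78800 / 601.20 = 131.1 mol
n(X) = (2/1) × 131.1 = 262.2 mol
mass = 262.2 × 317.60 = 83270 g

83300 g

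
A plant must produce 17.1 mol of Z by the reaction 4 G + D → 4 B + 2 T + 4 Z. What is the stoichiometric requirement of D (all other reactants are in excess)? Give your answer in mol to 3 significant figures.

n(Z) = 17.10 mol
n(D) = (1/4) × 17.10 = 4.275 mol

4.28 mol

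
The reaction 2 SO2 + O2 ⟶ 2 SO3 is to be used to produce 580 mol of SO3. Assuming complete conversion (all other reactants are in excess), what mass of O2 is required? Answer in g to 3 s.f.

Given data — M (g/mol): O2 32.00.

n(SO3) = 580.0 mol
n(O2) = (1/2) × 580.0 = 290.0 mol
mass = 290.0 × 32.00 = 9280 g

9280 g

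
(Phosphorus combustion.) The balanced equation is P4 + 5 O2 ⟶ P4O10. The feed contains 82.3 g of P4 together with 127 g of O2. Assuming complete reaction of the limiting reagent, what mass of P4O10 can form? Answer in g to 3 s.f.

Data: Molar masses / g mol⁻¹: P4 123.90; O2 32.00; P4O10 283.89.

n(P4) = 82.30 / 123.90 = 0.6642 mol
n(O2) = 127.0 / 32.00 = 3.969 mol
n/ν for P4 = 0.6642/1 = 0.6642
n/ν for O2 = 3.969/5 = 0.7938
Smallest n/ν is P4 → limiting reagent.
n(P4O10) = (1/1) × 0.6642 = 0.6642 mol
mass = 0.6642 × 283.89 = 188.6 g

189 g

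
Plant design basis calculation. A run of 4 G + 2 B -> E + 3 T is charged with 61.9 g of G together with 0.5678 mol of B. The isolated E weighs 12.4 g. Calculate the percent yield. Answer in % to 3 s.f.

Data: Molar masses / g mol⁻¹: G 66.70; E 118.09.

45.3 %

n(G) = 61.90 / 66.70 = 0.9280 mol
n(B) = 0.5678 mol
n/ν → G: 0.2320, B: 0.2839; G is limiting.
theoretical n(E) = (1/4) × 0.9280 = 0.2320 mol → 27.40 g
% yield = 12.4 / 27.40 × 100 = 45.26 %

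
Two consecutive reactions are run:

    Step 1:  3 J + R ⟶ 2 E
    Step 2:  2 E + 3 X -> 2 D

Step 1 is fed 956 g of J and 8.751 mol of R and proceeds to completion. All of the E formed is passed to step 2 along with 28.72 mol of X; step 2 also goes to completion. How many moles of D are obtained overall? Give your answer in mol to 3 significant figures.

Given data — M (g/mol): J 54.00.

Step 1:
n(J) = 956.0 / 54.00 = 17.70 mol
n(R) = 8.751 mol
n/ν for J = 17.70/3 = 5.900
n/ν for R = 8.751/1 = 8.751
Smallest n/ν is J → limiting reagent.
n(E) produced = (2/3) × 17.70 = 11.80 mol
Step 2:
n(E) available = 11.80 mol
n(X) = 28.72 mol
n/ν for E = 11.80/2 = 5.900
n/ν for X = 28.72/3 = 9.573
Smallest n/ν is E → limiting reagent.
n(D) = (2/2) × 11.80 = 11.80 mol

11.8 mol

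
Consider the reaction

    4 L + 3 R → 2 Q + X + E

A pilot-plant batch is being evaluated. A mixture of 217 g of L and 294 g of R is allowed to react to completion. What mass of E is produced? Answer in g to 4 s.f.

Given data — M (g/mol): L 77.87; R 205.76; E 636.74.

303.3 g

n(L) = 217.0 / 77.87 = 2.787 mol
n(R) = 294.0 / 205.76 = 1.429 mol
n/ν → L: 0.6968, R: 0.4763; R is limiting.
n(E) = (1/3) × 1.429 = 0.4763 mol
mass = 0.4763 × 636.74 = 303.3 g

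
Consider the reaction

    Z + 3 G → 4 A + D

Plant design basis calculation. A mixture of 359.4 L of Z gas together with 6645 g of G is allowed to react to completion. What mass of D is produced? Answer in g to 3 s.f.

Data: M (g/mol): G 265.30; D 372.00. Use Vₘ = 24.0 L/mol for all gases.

3110 g

n(Z) = 359.4 / 24.0 = 14.98 mol
n(G) = 6645 / 265.30 = 25.05 mol
n/ν → Z: 14.98, G: 8.350; G is limiting.
n(D) = (1/3) × 25.05 = 8.350 mol
mass = 8.350 × 372.00 = 3106 g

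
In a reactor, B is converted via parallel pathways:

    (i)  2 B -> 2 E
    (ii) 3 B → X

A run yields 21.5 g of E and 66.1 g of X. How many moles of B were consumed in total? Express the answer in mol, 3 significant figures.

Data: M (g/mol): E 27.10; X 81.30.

3.23 mol

n(E) = 21.5 / 27.10 = 0.7934 mol
n(X) = 66.1 / 81.30 = 0.8130 mol
n(B) via (i) = (2/2)×0.7934 = 0.7934 mol
n(B) via (ii) = (3/1)×0.8130 = 2.439 mol
total n(B) = 0.7934 + 2.439 = 3.232 mol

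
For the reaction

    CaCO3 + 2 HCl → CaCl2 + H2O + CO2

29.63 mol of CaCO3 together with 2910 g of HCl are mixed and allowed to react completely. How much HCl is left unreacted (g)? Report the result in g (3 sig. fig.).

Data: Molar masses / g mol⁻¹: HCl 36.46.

n(CaCO3) = 29.63 mol
n(HCl) = 2910 / 36.46 = 79.81 mol
n/ν for CaCO3 = 29.63/1 = 29.63
n/ν for HCl = 79.81/2 = 39.91
Smallest n/ν is CaCO3 → limiting reagent.
HCl consumed = (2/1) × 29.63 = 59.26 mol
HCl remaining = 79.81 − 59.26 = 20.55 mol
mass = 20.55 × 36.46 = 749.3 g

749 g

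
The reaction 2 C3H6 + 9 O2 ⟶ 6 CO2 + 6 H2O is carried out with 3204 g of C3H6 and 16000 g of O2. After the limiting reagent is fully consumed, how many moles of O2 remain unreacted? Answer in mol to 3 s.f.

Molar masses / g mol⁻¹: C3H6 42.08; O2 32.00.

157 mol

n(C3H6) = 3204 / 42.08 = 76.14 mol
n(O2) = 16000 / 32.00 = 500.0 mol
n/ν → C3H6: 38.07, O2: 55.56; C3H6 is limiting.
O2 consumed = (9/2) × 76.14 = 342.6 mol
O2 remaining = 500.0 − 342.6 = 157.4 mol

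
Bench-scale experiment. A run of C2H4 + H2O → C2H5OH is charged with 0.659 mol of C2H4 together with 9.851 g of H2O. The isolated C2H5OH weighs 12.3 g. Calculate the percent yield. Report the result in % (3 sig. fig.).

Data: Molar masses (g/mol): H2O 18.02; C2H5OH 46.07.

48.8 %

n(C2H4) = 0.6590 mol
n(H2O) = 9.851 / 18.02 = 0.5467 mol
n/ν for C2H4 = 0.6590/1 = 0.6590
n/ν for H2O = 0.5467/1 = 0.5467
Smallest n/ν is H2O → limiting reagent.
theoretical n(C2H5OH) = (1/1) × 0.5467 = 0.5467 mol → 25.19 g
% yield = 12.3 / 25.19 × 100 = 48.83 %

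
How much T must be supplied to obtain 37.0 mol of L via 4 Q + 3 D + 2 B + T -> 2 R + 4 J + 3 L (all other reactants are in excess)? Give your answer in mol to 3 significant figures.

12.3 mol

n(L) = 37.00 mol
n(T) = (1/3) × 37.00 = 12.33 mol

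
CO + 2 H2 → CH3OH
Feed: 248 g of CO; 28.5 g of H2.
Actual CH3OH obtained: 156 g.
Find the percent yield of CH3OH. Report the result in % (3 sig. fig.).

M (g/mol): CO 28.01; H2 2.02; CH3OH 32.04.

n(CO) = 248.0 / 28.01 = 8.854 mol
n(H2) = 28.50 / 2.02 = 14.11 mol
n/ν for CO = 8.854/1 = 8.854
n/ν for H2 = 14.11/2 = 7.055
Smallest n/ν is H2 → limiting reagent.
theoretical n(CH3OH) = (1/2) × 14.11 = 7.055 mol → 226.0 g
% yield = 156 / 226.0 × 100 = 69.03 %

69.0 %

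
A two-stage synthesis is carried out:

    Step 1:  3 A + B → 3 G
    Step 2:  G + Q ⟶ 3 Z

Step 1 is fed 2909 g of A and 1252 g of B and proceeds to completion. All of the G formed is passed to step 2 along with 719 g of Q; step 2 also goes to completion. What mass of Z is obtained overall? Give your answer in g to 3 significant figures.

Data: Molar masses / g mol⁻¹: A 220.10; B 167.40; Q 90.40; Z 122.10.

Step 1:
n(A) = 2909 / 220.10 = 13.22 mol
n(B) = 1252 / 167.40 = 7.479 mol
n/ν → A: 4.407, B: 7.479; A is limiting.
n(G) produced = (3/3) × 13.22 = 13.22 mol
Step 2:
n(G) available = 13.22 mol
n(Q) = 719.0 / 90.40 = 7.954 mol
n/ν → G: 13.22, Q: 7.954; Q is limiting.
n(Z) = (3/1) × 7.954 = 23.86 mol
mass = 23.86 × 122.10 = 2913 g

2910 g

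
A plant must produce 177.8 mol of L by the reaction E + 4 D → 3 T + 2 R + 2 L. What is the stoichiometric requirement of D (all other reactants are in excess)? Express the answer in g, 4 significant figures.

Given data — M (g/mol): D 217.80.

77450 g

n(L) = 177.8 mol
n(D) = (4/2) × 177.8 = 355.6 mol
mass = 355.6 × 217.80 = 77450 g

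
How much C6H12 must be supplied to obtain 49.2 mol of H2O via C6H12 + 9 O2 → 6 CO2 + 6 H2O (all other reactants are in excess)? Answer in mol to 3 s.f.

8.20 mol

n(H2O) = 49.20 mol
n(C6H12) = (1/6) × 49.20 = 8.200 mol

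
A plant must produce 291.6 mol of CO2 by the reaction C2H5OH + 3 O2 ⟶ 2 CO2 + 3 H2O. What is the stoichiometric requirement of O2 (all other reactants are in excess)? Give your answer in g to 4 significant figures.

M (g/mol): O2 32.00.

n(CO2) = 291.6 mol
n(O2) = (3/2) × 291.6 = 437.4 mol
mass = 437.4 × 32.00 = 14000 g

14000 g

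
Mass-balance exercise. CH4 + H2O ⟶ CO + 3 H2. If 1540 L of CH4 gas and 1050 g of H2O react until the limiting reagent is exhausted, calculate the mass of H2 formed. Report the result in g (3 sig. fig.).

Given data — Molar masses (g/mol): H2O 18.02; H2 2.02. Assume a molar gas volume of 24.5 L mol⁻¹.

n(CH4) = 1540 / 24.5 = 62.86 mol
n(H2O) = 1050 / 18.02 = 58.27 mol
n/ν for CH4 = 62.86/1 = 62.86
n/ν for H2O = 58.27/1 = 58.27
Smallest n/ν is H2O → limiting reagent.
n(H2) = (3/1) × 58.27 = 174.8 mol
mass = 174.8 × 2.02 = 353.1 g

353 g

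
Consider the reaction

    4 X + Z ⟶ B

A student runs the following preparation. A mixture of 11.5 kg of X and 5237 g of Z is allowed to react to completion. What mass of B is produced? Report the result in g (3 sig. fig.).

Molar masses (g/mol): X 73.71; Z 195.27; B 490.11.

n(X) = 11.50×1000 / 73.71 = 156.0 mol
n(Z) = 5237 / 195.27 = 26.82 mol
n/ν for X = 156.0/4 = 39.00
n/ν for Z = 26.82/1 = 26.82
Smallest n/ν is Z → limiting reagent.
n(B) = (1/1) × 26.82 = 26.82 mol
mass = 26.82 × 490.11 = 13140 g

13100 g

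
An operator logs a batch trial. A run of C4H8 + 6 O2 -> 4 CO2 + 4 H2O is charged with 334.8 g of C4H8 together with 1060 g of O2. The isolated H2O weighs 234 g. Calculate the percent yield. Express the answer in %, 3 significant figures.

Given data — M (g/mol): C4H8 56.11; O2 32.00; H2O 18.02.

58.8 %

n(C4H8) = 334.8 / 56.11 = 5.967 mol
n(O2) = 1060 / 32.00 = 33.13 mol
n/ν → C4H8: 5.967, O2: 5.522; O2 is limiting.
theoretical n(H2O) = (4/6) × 33.13 = 22.09 mol → 398.1 g
% yield = 234 / 398.1 × 100 = 58.78 %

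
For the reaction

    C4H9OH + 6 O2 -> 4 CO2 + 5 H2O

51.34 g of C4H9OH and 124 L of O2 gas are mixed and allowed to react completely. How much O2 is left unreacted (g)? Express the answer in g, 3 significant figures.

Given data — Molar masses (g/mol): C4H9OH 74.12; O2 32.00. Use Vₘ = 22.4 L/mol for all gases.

n(C4H9OH) = 51.34 / 74.12 = 0.6927 mol
n(O2) = 124.0 / 22.4 = 5.536 mol
n/ν → C4H9OH: 0.6927, O2: 0.9227; C4H9OH is limiting.
O2 consumed = (6/1) × 0.6927 = 4.156 mol
O2 remaining = 5.536 − 4.156 = 1.380 mol
mass = 1.380 × 32.00 = 44.16 g

44.2 g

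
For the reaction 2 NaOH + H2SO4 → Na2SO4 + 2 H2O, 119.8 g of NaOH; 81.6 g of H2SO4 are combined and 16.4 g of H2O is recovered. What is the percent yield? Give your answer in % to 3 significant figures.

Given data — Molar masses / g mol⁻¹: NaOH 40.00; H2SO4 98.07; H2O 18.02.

n(NaOH) = 119.8 / 40.00 = 2.995 mol
n(H2SO4) = 81.60 / 98.07 = 0.8321 mol
n/ν → NaOH: 1.498, H2SO4: 0.8321; H2SO4 is limiting.
theoretical n(H2O) = (2/1) × 0.8321 = 1.664 mol → 29.99 g
% yield = 16.4 / 29.99 × 100 = 54.68 %

54.7 %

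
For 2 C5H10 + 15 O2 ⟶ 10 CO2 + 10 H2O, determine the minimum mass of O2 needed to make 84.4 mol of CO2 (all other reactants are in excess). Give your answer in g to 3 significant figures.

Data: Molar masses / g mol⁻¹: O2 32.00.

n(CO2) = 84.40 mol
n(O2) = (15/10) × 84.40 = 126.6 mol
mass = 126.6 × 32.00 = 4051 g

4050 g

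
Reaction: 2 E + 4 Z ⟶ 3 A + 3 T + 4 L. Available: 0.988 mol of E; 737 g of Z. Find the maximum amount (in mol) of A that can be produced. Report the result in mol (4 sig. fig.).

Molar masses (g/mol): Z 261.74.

1.482 mol

n(E) = 0.9880 mol
n(Z) = 737.0 / 261.74 = 2.816 mol
n/ν for E = 0.9880/2 = 0.4940
n/ν for Z = 2.816/4 = 0.7040
Smallest n/ν is E → limiting reagent.
n(A) = (3/2) × 0.9880 = 1.482 mol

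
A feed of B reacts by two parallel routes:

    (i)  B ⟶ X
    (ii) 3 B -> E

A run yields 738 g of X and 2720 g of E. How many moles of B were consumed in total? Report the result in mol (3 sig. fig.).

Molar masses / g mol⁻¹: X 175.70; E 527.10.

n(X) = 738 / 175.70 = 4.200 mol
n(E) = 2720 / 527.10 = 5.160 mol
n(B) via (i) = (1/1)×4.200 = 4.200 mol
n(B) via (ii) = (3/1)×5.160 = 15.48 mol
total n(B) = 4.200 + 15.48 = 19.68 mol

19.7 mol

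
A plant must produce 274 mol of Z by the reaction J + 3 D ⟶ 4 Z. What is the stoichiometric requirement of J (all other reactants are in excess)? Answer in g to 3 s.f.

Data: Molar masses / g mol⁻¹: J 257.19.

17600 g

n(Z) = 274.0 mol
n(J) = (1/4) × 274.0 = 68.50 mol
mass = 68.50 × 257.19 = 17620 g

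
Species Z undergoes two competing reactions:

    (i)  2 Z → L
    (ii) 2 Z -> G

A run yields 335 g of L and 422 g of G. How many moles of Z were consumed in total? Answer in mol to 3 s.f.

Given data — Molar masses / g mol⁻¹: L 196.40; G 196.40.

n(L) = 335 / 196.40 = 1.706 mol
n(G) = 422 / 196.40 = 2.149 mol
n(Z) via (i) = (2/1)×1.706 = 3.412 mol
n(Z) via (ii) = (2/1)×2.149 = 4.298 mol
total n(Z) = 3.412 + 4.298 = 7.710 mol

7.71 mol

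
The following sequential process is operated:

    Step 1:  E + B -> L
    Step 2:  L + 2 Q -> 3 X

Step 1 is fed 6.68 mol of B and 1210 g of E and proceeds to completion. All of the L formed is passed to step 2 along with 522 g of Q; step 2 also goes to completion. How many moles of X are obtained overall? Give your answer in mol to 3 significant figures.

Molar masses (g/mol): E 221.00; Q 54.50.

Step 1:
n(B) = 6.680 mol
n(E) = 1210 / 221.00 = 5.475 mol
n/ν → B: 6.680, E: 5.475; E is limiting.
n(L) produced = (1/1) × 5.475 = 5.475 mol
Step 2:
n(L) available = 5.475 mol
n(Q) = 522.0 / 54.50 = 9.578 mol
n/ν → L: 5.475, Q: 4.789; Q is limiting.
n(X) = (3/2) × 9.578 = 14.37 mol

14.4 mol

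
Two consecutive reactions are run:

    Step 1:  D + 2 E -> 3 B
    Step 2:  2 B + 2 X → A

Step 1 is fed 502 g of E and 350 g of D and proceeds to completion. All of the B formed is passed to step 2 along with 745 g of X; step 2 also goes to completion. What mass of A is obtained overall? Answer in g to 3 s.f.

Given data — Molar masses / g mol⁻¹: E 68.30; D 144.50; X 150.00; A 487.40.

1210 g

Step 1:
n(E) = 502.0 / 68.30 = 7.350 mol
n(D) = 350.0 / 144.50 = 2.422 mol
n/ν for E = 7.350/2 = 3.675
n/ν for D = 2.422/1 = 2.422
Smallest n/ν is D → limiting reagent.
n(B) produced = (3/1) × 2.422 = 7.266 mol
Step 2:
n(B) available = 7.266 mol
n(X) = 745.0 / 150.00 = 4.967 mol
n/ν for B = 7.266/2 = 3.633
n/ν for X = 4.967/2 = 2.484
Smallest n/ν is X → limiting reagent.
n(A) = (1/2) × 4.967 = 2.484 mol
mass = 2.484 × 487.40 = 1211 g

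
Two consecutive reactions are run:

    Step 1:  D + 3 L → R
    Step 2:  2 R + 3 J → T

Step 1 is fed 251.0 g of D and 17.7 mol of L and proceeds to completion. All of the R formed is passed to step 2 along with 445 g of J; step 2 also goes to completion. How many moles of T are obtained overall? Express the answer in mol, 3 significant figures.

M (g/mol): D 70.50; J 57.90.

Step 1:
n(D) = 251.0 / 70.50 = 3.560 mol
n(L) = 17.70 mol
n/ν for D = 3.560/1 = 3.560
n/ν for L = 17.70/3 = 5.900
Smallest n/ν is D → limiting reagent.
n(R) produced = (1/1) × 3.560 = 3.560 mol
Step 2:
n(R) available = 3.560 mol
n(J) = 445.0 / 57.90 = 7.686 mol
n/ν for R = 3.560/2 = 1.780
n/ν for J = 7.686/3 = 2.562
Smallest n/ν is R → limiting reagent.
n(T) = (1/2) × 3.560 = 1.780 mol

1.78 mol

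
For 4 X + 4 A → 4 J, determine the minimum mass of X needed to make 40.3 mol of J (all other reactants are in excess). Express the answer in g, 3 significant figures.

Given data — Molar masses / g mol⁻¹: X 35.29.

1420 g

n(J) = 40.30 mol
n(X) = (4/4) × 40.30 = 40.30 mol
mass = 40.30 × 35.29 = 1422 g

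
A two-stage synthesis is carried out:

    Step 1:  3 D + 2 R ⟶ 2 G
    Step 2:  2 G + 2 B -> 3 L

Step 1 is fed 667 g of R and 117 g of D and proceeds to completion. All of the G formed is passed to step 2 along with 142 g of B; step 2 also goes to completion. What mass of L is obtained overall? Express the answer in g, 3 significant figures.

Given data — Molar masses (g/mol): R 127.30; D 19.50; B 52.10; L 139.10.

Step 1:
n(R) = 667.0 / 127.30 = 5.240 mol
n(D) = 117.0 / 19.50 = 6.000 mol
n/ν for R = 5.240/2 = 2.620
n/ν for D = 6.000/3 = 2.000
Smallest n/ν is D → limiting reagent.
n(G) produced = (2/3) × 6.000 = 4.000 mol
Step 2:
n(G) available = 4.000 mol
n(B) = 142.0 / 52.10 = 2.726 mol
n/ν for G = 4.000/2 = 2.000
n/ν for B = 2.726/2 = 1.363
Smallest n/ν is B → limiting reagent.
n(L) = (3/2) × 2.726 = 4.089 mol
mass = 4.089 × 139.10 = 568.8 g

569 g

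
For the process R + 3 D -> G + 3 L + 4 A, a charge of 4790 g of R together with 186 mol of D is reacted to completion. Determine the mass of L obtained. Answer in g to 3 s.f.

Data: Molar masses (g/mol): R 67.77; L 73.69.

13700 g

n(R) = 4790 / 67.77 = 70.68 mol
n(D) = 186.0 mol
n/ν → R: 70.68, D: 62.00; D is limiting.
n(L) = (3/3) × 186.0 = 186.0 mol
mass = 186.0 × 73.69 = 13710 g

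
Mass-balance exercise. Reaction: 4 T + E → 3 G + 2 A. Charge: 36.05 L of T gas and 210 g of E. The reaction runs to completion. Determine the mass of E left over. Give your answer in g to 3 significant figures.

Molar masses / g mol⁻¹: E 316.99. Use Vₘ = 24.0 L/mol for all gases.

91.0 g

n(T) = 36.05 / 24.0 = 1.502 mol
n(E) = 210.0 / 316.99 = 0.6625 mol
n/ν for T = 1.502/4 = 0.3755
n/ν for E = 0.6625/1 = 0.6625
Smallest n/ν is T → limiting reagent.
E consumed = (1/4) × 1.502 = 0.3755 mol
E remaining = 0.6625 − 0.3755 = 0.2870 mol
mass = 0.2870 × 316.99 = 90.98 g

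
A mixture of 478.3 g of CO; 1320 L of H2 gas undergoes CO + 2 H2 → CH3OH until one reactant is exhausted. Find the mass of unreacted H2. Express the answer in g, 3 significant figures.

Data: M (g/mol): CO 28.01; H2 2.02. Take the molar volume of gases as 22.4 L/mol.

n(CO) = 478.3 / 28.01 = 17.08 mol
n(H2) = 1320 / 22.4 = 58.93 mol
n/ν for CO = 17.08/1 = 17.08
n/ν for H2 = 58.93/2 = 29.47
Smallest n/ν is CO → limiting reagent.
H2 consumed = (2/1) × 17.08 = 34.16 mol
H2 remaining = 58.93 − 34.16 = 24.77 mol
mass = 24.77 × 2.02 = 50.04 g

50.0 g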